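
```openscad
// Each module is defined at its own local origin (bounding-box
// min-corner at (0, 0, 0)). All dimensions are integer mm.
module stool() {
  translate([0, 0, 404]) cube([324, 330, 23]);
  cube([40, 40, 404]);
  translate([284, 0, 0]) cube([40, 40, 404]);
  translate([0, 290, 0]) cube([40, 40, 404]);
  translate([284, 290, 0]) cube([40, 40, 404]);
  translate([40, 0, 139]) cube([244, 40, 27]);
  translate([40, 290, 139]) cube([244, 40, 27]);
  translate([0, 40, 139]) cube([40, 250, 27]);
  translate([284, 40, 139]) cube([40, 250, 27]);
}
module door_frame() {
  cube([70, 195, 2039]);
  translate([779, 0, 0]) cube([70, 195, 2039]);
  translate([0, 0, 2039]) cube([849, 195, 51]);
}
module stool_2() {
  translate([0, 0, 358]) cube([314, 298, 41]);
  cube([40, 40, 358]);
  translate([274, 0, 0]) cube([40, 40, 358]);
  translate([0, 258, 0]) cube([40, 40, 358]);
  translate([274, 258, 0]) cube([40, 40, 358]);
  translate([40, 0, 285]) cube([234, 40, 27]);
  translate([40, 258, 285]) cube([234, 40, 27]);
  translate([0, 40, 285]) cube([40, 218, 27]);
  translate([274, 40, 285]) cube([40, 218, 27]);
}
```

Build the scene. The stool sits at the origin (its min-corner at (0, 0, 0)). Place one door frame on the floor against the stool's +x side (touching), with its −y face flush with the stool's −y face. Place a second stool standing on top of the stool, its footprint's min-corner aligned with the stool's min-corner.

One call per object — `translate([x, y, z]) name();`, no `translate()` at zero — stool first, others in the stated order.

stool();
translate([324, 0, 0]) door_frame();
translate([0, 0, 427]) stool_2();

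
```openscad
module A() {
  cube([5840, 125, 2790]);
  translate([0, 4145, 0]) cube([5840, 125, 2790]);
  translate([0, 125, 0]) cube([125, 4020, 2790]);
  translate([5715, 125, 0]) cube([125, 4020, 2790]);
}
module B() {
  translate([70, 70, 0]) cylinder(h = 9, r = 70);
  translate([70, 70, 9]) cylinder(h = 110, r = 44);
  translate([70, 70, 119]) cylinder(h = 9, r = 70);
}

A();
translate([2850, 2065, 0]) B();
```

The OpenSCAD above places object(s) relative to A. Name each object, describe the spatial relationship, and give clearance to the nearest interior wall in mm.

Clearances: x = 2725, y = 1940; minimum 1940 mm.

A is a house frame. B is a spool. The spool sits inside the house frame, centred. The clearance to the nearest interior wall is 1940 mm.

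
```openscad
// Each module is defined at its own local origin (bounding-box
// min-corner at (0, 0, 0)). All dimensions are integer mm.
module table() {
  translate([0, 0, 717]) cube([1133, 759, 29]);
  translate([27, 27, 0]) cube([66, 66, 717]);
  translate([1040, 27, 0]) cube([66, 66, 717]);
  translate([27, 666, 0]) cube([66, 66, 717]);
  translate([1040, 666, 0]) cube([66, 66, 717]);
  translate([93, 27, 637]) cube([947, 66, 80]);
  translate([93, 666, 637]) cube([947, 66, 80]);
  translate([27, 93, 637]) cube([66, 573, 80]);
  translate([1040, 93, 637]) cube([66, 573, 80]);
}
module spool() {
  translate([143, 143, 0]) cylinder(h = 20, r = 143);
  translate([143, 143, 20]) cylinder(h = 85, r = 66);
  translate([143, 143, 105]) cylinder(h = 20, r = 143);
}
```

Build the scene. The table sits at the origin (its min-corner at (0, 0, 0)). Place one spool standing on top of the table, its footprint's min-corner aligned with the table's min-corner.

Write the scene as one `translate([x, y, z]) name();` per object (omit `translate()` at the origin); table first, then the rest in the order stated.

table();
translate([0, 0, 746]) spool();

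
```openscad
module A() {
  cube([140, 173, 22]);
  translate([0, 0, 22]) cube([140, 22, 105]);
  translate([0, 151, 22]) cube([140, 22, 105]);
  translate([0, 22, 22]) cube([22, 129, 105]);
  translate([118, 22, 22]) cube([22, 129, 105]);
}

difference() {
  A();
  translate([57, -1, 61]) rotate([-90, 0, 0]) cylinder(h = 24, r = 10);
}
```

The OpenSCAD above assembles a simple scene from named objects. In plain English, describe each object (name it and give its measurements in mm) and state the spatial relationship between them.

A is an open-topped rectangular box: outside dimensions 140×173×127 mm, with a uniform wall and base thickness of 22 mm. The base is a full 140×173 slab on the floor; four walls sit on top of the base. The front and back walls (the −y and +y sides) span the full width; the two side walls fit between them.

The open box has a circular hole of radius 10 mm through its front wall, centred at (x = 57, z = 61).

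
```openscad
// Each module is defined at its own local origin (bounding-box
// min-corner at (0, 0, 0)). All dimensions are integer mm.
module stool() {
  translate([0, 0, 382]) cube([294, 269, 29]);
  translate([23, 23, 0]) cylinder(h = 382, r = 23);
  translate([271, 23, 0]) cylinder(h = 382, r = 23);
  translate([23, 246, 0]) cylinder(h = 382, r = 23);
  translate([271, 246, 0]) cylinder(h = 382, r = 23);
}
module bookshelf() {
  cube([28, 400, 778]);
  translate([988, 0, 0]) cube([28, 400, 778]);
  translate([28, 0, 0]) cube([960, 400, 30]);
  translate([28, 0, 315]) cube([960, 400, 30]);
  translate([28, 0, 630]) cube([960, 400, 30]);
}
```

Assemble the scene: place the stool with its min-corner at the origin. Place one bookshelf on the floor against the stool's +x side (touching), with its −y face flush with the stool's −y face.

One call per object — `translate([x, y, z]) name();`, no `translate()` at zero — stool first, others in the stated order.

stool();
translate([294, 0, 0]) bookshelf();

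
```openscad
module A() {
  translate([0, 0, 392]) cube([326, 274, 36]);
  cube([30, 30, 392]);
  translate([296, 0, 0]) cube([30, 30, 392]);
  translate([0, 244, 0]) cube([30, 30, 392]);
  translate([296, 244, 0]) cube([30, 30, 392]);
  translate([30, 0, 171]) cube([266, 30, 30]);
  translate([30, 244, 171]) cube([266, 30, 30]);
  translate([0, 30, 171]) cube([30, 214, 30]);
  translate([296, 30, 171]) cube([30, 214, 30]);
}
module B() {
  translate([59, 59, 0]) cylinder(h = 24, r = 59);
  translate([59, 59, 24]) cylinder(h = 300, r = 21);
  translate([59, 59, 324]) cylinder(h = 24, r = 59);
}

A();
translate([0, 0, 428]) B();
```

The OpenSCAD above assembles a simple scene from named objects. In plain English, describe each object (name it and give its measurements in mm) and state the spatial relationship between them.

A is a four-legged stool. The seat is 326×274 mm, 36 mm thick, top at z = 428 mm. It stands on four square legs, each 30×30 mm in cross-section, from z = 0 to the seat underside, each flush with a corner of the seat. Four stretchers, 30 mm wide and 30 mm tall, connect adjacent legs with their undersides at z = 171 mm, each running between the inner faces of the legs it joins and aligned with the legs' outer faces on the other axis.

B is a spool: two coaxial disc flanges of radius 59 mm and thickness 24 mm, joined by a core cylinder of radius 21 mm and height 300 mm. The lower flange rests on z = 0 and the three cylinders share a vertical axis.

The spool is on top of the stool.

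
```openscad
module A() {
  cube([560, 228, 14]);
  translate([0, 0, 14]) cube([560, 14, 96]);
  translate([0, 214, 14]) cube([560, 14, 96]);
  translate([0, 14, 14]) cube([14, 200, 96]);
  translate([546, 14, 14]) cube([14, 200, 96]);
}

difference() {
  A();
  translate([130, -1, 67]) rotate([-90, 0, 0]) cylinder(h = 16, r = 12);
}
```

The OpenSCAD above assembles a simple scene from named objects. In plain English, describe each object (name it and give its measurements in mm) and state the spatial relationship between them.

A is an open-topped rectangular box: outside dimensions 560×228×110 mm, with a uniform wall and base thickness of 14 mm. The base is a full 560×228 slab on the floor; four walls sit on top of the base. The front and back walls (the −y and +y sides) span the full width; the two side walls fit between them.

The open box has a circular hole of radius 12 mm through its front wall, centred at (x = 130, z = 67).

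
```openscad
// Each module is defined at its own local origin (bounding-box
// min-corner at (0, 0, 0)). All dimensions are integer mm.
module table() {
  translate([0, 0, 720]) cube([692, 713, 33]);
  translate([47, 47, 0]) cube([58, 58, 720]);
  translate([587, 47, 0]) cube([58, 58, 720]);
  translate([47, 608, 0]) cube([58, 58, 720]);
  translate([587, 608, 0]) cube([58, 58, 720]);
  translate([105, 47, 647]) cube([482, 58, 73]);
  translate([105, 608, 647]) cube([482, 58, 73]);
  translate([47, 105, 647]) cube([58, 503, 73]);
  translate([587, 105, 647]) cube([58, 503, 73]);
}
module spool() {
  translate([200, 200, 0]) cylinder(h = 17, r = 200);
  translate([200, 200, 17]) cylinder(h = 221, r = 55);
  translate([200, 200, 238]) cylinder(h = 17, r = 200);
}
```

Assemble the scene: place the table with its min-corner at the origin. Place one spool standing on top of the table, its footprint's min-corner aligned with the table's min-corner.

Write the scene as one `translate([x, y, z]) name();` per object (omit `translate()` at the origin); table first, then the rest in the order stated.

table();
translate([0, 0, 753]) spool();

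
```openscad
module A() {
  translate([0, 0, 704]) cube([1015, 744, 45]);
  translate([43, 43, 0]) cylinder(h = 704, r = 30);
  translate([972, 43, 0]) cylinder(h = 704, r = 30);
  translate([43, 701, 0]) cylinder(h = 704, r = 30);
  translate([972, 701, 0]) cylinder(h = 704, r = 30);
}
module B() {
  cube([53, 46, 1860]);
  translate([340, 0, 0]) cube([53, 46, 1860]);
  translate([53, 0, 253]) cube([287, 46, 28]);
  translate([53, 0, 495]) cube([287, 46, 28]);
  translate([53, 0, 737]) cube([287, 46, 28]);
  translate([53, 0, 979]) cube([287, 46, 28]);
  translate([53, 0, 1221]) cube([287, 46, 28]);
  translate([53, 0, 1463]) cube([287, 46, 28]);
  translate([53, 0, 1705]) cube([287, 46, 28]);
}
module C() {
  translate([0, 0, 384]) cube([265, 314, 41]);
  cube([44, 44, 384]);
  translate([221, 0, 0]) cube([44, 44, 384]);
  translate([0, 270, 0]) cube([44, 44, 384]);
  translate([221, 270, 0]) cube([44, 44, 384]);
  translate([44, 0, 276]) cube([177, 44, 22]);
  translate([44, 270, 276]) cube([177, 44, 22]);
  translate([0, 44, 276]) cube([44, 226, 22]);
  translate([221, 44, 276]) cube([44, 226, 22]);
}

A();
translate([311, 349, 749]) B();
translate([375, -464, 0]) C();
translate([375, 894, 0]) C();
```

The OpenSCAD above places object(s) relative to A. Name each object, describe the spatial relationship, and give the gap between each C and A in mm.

Each stool's nearest face is 150 mm from the table's bounding box.

A is a table. B is a ladder. C is a stool. The ladder is on top of the table, centred. Two stools sit around the table at the −y, +y sides. The gap between each stool and the table is 150 mm.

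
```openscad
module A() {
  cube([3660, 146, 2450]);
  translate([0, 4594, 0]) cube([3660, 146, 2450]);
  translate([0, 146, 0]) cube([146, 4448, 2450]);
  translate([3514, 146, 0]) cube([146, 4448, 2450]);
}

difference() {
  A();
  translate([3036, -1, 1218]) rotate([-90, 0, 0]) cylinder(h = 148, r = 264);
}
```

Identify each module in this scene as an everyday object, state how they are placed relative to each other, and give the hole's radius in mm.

The subtracted cylinder has r = 264 mm.

A is a house frame. The house frame has a circular hole through its front wall. The hole's radius is 264 mm.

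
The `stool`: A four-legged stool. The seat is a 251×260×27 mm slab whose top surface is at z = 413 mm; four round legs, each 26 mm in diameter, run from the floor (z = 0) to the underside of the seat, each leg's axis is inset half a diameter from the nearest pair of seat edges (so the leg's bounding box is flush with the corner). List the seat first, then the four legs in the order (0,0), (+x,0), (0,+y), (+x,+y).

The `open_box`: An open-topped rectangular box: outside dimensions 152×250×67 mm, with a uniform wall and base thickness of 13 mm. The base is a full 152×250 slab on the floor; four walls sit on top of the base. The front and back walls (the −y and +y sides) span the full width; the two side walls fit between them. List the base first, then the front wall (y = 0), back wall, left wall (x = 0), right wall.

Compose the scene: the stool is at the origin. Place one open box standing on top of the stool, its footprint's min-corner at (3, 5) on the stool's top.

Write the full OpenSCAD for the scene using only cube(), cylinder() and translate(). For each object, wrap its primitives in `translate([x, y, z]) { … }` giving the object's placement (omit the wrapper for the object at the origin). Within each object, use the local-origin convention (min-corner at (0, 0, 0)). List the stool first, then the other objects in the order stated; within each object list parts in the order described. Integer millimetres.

translate([0, 0, 386]) cube([251, 260, 27]);
translate([13, 13, 0]) cylinder(h = 386, r = 13);
translate([238, 13, 0]) cylinder(h = 386, r = 13);
translate([13, 247, 0]) cylinder(h = 386, r = 13);
translate([238, 247, 0]) cylinder(h = 386, r = 13);
translate([3, 5, 413]) {
  cube([152, 250, 13]);
  translate([0, 0, 13]) cube([152, 13, 54]);
  translate([0, 237, 13]) cube([152, 13, 54]);
  translate([0, 13, 13]) cube([13, 224, 54]);
  translate([139, 13, 13]) cube([13, 224, 54]);
}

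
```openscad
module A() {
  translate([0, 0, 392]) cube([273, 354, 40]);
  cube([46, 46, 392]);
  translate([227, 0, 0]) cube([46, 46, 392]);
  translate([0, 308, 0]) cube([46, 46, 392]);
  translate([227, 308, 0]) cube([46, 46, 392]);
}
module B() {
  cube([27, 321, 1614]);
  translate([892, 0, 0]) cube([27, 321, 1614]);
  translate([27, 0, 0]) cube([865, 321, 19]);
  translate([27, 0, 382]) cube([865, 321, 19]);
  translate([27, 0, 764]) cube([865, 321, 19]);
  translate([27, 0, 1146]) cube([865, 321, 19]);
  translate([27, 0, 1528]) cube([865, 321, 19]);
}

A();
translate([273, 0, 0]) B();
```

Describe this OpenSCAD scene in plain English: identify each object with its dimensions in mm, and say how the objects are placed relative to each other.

A is a four-legged stool. The seat is 273×354 mm, 40 mm thick, top at z = 432 mm. It stands on four square legs, each 46×46 mm in cross-section, from z = 0 to the seat underside, each flush with a corner of the seat.

B is a bookshelf 919 mm wide overall, 321 mm deep and 1614 mm tall. The two sides are 27 mm thick vertical panels. 5 horizontal shelves of 19 mm thickness span between the inner faces of the sides; the lowest shelf sits on the floor and shelves are stacked with a clear vertical gap of 363 mm between each pair.

The bookshelf is against the stool's +x side, with their −y faces flush.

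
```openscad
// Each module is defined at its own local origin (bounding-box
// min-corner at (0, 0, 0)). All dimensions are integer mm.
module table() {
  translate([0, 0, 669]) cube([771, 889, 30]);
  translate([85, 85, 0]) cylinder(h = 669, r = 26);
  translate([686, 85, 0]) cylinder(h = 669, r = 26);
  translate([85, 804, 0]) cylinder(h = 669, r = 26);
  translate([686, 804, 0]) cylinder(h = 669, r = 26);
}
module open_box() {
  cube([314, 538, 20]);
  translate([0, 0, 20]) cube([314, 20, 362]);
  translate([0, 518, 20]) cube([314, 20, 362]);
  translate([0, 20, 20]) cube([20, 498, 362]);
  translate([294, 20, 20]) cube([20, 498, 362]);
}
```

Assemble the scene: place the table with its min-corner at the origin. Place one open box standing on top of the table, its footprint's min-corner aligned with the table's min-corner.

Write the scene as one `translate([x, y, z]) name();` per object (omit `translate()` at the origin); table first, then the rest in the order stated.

table();
translate([0, 0, 699]) open_box();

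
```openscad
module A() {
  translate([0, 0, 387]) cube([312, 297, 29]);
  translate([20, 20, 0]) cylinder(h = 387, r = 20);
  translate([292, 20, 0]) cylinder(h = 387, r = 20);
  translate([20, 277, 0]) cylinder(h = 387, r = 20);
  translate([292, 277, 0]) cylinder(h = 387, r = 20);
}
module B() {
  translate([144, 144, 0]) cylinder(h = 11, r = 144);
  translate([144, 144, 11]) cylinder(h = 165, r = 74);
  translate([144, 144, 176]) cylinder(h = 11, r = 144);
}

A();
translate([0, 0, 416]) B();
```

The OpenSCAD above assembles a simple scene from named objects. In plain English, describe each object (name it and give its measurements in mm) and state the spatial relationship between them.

A is a simple wooden stool: a rectangular seat 312 mm (x) by 297 mm (y), 29 mm thick, top face at z = 416 mm, on four round legs, each 40 mm in diameter. The legs rest on z = 0, each leg's axis is inset half a diameter from the nearest pair of seat edges (so the leg's bounding box is flush with the corner).

B is a spool: two coaxial disc flanges of radius 144 mm and thickness 11 mm, joined by a core cylinder of radius 74 mm and height 165 mm. The lower flange rests on z = 0 and the three cylinders share a vertical axis.

The spool is on top of the stool.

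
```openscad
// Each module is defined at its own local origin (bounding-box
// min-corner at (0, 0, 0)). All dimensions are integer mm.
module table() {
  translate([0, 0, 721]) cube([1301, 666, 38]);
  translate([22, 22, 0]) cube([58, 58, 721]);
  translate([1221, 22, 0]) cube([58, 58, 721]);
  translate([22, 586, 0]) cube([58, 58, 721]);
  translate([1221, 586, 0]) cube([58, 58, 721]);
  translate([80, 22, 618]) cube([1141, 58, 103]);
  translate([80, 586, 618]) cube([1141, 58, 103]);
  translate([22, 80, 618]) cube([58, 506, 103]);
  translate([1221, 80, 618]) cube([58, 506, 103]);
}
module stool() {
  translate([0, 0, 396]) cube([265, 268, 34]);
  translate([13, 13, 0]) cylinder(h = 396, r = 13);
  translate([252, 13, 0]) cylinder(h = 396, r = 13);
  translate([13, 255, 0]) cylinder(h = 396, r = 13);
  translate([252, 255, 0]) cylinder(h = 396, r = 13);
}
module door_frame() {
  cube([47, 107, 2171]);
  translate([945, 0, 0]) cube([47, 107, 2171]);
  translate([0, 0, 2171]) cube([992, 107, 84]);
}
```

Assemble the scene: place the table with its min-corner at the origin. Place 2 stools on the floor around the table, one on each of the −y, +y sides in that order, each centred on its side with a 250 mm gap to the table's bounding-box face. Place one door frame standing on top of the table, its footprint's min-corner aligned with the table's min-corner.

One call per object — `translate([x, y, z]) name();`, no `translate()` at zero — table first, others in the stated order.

table();
translate([518, -518, 0]) stool();
translate([518, 916, 0]) stool();
translate([0, 0, 759]) door_frame();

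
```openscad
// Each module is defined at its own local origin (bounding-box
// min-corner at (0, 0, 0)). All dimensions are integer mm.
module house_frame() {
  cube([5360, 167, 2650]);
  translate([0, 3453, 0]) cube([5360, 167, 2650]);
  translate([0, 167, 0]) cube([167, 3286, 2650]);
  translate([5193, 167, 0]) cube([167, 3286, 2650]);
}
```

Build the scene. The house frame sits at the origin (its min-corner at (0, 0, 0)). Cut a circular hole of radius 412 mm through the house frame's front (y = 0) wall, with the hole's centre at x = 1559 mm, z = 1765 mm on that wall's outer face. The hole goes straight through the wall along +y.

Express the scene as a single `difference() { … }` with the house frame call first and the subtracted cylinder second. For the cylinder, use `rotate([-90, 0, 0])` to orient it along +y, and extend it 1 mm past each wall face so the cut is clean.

difference() {
  house_frame();
  translate([1559, -1, 1765]) rotate([-90, 0, 0]) cylinder(h = 169, r = 412);
}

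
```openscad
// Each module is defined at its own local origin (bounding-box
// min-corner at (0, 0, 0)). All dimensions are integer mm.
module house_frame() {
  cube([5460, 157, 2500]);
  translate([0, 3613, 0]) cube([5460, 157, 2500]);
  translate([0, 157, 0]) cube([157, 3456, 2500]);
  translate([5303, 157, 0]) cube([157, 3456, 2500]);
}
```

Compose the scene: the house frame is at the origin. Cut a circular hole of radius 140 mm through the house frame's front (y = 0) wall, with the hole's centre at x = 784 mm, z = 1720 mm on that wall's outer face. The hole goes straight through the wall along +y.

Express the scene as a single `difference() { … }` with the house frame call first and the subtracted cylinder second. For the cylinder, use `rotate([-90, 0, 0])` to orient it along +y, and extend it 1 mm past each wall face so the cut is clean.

difference() {
  house_frame();
  translate([784, -1, 1720]) rotate([-90, 0, 0]) cylinder(h = 159, r = 140);
}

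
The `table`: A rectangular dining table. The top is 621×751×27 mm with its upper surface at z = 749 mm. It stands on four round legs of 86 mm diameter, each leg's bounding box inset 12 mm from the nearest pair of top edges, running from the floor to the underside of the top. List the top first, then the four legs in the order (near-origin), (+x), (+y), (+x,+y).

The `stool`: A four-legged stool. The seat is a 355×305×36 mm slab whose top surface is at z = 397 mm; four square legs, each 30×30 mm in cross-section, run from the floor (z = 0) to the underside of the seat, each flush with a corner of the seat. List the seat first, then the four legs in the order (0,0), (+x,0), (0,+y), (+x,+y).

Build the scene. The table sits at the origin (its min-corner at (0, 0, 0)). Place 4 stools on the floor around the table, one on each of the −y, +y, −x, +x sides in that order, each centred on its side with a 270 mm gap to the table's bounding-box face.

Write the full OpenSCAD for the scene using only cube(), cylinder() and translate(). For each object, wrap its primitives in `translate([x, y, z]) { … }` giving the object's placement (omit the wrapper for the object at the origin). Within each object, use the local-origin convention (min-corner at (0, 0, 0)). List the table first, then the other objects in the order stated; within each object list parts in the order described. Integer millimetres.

translate([0, 0, 722]) cube([621, 751, 27]);
translate([55, 55, 0]) cylinder(h = 722, r = 43);
translate([566, 55, 0]) cylinder(h = 722, r = 43);
translate([55, 696, 0]) cylinder(h = 722, r = 43);
translate([566, 696, 0]) cylinder(h = 722, r = 43);
translate([133, -575, 0]) {
  translate([0, 0, 361]) cube([355, 305, 36]);
  cube([30, 30, 361]);
  translate([325, 0, 0]) cube([30, 30, 361]);
  translate([0, 275, 0]) cube([30, 30, 361]);
  translate([325, 275, 0]) cube([30, 30, 361]);
}
translate([133, 1021, 0]) {
  translate([0, 0, 361]) cube([355, 305, 36]);
  cube([30, 30, 361]);
  translate([325, 0, 0]) cube([30, 30, 361]);
  translate([0, 275, 0]) cube([30, 30, 361]);
  translate([325, 275, 0]) cube([30, 30, 361]);
}
translate([-625, 223, 0]) {
  translate([0, 0, 361]) cube([355, 305, 36]);
  cube([30, 30, 361]);
  translate([325, 0, 0]) cube([30, 30, 361]);
  translate([0, 275, 0]) cube([30, 30, 361]);
  translate([325, 275, 0]) cube([30, 30, 361]);
}
translate([891, 223, 0]) {
  translate([0, 0, 361]) cube([355, 305, 36]);
  cube([30, 30, 361]);
  translate([325, 0, 0]) cube([30, 30, 361]);
  translate([0, 275, 0]) cube([30, 30, 361]);
  translate([325, 275, 0]) cube([30, 30, 361]);
}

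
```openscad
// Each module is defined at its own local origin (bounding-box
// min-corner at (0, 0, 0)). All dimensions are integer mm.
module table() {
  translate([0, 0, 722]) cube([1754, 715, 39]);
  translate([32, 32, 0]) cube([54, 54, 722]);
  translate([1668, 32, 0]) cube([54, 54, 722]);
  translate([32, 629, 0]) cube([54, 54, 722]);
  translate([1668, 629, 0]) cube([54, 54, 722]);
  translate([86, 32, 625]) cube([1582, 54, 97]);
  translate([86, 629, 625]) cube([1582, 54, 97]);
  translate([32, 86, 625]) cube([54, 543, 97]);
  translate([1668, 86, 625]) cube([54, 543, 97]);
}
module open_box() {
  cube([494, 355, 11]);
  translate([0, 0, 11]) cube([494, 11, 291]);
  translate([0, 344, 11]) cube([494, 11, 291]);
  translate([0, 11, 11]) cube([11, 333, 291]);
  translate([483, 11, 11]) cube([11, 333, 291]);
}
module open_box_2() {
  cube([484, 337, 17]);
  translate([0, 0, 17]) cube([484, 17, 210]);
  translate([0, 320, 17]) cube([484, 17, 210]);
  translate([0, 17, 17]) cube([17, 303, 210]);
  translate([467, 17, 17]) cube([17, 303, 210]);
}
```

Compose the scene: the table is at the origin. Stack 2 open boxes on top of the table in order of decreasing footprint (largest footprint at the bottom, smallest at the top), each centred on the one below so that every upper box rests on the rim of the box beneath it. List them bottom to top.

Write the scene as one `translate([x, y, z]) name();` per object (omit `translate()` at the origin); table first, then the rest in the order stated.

table();
translate([630, 180, 761]) open_box();
translate([635, 189, 1063]) open_box_2();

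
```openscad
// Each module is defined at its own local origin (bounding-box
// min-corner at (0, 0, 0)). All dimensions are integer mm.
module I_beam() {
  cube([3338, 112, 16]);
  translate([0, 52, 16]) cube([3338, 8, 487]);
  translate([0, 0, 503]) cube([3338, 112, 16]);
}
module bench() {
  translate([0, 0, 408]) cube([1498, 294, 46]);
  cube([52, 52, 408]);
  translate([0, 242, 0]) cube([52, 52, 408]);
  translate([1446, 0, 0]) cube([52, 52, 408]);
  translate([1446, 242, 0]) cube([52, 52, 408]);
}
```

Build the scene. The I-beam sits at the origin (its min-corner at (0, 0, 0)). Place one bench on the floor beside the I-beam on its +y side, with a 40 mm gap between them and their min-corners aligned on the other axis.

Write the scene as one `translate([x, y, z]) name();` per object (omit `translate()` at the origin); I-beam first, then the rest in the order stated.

I_beam();
translate([0, 152, 0]) bench();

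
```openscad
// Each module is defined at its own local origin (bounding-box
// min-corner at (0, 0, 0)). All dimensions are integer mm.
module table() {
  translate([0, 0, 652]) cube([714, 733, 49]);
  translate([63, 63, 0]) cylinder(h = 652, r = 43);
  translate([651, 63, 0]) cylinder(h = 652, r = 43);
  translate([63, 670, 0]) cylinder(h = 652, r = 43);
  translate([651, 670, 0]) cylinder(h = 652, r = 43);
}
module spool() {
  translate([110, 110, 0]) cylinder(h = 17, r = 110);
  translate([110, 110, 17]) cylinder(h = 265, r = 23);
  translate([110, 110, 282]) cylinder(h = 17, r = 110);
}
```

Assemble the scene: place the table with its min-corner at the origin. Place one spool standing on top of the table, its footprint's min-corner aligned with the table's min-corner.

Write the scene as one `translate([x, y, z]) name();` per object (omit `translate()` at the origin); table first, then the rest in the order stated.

table();
translate([0, 0, 701]) spool();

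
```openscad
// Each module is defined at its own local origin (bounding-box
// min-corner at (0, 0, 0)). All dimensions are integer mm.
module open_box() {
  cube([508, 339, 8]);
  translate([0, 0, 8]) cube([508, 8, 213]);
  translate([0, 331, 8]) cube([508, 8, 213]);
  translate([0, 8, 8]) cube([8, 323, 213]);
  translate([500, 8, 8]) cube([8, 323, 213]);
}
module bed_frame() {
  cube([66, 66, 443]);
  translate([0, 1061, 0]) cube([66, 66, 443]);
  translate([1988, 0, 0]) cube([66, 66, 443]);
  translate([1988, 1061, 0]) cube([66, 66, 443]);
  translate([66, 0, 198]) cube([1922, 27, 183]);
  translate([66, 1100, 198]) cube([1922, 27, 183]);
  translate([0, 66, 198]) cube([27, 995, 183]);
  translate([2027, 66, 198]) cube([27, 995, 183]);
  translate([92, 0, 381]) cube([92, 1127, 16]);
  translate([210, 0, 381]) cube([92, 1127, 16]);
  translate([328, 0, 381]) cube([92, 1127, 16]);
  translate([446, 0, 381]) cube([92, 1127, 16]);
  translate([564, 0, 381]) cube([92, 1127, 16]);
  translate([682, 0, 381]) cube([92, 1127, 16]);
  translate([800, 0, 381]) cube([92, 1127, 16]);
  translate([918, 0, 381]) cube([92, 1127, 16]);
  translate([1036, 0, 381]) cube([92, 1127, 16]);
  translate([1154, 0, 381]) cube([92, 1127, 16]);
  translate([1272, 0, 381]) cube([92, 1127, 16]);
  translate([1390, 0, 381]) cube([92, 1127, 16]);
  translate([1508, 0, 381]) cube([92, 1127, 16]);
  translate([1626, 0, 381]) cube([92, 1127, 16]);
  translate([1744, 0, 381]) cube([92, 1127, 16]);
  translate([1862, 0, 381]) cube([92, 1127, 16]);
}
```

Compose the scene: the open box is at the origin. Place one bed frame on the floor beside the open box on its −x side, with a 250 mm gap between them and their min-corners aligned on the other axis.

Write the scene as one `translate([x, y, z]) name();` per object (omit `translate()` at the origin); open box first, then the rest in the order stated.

open_box();
translate([-2304, 0, 0]) bed_frame();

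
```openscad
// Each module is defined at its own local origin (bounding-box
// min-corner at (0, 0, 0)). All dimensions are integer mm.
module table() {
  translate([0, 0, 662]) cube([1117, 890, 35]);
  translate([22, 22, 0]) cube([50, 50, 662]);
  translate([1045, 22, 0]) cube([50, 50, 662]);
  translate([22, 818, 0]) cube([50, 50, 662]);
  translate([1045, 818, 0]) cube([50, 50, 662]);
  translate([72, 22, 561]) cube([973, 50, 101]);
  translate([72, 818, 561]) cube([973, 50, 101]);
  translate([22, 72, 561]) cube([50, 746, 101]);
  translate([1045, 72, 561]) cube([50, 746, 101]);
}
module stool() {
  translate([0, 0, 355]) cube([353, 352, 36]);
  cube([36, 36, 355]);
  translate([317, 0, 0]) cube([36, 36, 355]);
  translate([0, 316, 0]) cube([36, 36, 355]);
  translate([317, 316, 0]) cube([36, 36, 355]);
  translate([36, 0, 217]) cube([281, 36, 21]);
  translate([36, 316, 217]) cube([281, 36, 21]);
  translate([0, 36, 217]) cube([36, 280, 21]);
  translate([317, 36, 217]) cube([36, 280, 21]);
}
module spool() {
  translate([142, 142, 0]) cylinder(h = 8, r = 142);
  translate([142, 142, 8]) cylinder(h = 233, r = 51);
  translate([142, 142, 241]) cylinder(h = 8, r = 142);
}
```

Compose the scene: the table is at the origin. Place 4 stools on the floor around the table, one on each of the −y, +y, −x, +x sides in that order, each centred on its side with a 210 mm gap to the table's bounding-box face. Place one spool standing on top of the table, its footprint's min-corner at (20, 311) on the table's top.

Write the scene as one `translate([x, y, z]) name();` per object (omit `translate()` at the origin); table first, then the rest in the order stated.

table();
translate([382, -562, 0]) stool();
translate([382, 1100, 0]) stool();
translate([-563, 269, 0]) stool();
translate([1327, 269, 0]) stool();
translate([20, 311, 697]) spool();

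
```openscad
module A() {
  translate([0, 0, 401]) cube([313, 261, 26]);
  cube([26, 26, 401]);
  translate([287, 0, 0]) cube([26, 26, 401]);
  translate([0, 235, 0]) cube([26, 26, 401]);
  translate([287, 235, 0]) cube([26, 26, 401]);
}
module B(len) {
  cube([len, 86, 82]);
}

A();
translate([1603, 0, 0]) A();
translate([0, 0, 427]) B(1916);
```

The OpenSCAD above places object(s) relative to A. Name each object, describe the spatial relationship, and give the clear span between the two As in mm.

Second stool starts at x = 1603; first ends at x = 313; clear span = 1603 − 313 = 1290 mm.

A is a stool. B is a beam. A beam spans the tops of two stools. The clear span between the two stools is 1290 mm.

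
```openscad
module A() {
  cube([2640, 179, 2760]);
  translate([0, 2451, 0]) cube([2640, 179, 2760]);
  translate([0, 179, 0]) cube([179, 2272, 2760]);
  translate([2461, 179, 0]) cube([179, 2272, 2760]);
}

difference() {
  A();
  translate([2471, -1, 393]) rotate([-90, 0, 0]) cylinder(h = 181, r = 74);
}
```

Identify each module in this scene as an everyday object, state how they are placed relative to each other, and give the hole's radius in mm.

The subtracted cylinder has r = 74 mm.

A is a house frame. The house frame has a circular hole through its front wall. The hole's radius is 74 mm.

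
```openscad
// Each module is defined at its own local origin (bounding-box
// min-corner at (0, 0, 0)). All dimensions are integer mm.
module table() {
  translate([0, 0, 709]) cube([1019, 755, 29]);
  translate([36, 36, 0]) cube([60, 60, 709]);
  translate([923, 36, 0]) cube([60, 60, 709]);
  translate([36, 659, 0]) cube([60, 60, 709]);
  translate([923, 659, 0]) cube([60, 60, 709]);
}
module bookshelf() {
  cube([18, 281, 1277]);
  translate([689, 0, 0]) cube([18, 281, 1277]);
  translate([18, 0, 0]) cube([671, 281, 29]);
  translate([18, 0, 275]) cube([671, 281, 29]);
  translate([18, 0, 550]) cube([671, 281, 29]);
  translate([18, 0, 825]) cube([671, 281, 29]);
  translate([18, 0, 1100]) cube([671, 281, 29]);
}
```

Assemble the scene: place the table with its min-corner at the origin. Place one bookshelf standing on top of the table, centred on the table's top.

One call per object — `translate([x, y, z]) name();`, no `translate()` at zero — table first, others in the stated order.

table();
translate([156, 237, 738]) bookshelf();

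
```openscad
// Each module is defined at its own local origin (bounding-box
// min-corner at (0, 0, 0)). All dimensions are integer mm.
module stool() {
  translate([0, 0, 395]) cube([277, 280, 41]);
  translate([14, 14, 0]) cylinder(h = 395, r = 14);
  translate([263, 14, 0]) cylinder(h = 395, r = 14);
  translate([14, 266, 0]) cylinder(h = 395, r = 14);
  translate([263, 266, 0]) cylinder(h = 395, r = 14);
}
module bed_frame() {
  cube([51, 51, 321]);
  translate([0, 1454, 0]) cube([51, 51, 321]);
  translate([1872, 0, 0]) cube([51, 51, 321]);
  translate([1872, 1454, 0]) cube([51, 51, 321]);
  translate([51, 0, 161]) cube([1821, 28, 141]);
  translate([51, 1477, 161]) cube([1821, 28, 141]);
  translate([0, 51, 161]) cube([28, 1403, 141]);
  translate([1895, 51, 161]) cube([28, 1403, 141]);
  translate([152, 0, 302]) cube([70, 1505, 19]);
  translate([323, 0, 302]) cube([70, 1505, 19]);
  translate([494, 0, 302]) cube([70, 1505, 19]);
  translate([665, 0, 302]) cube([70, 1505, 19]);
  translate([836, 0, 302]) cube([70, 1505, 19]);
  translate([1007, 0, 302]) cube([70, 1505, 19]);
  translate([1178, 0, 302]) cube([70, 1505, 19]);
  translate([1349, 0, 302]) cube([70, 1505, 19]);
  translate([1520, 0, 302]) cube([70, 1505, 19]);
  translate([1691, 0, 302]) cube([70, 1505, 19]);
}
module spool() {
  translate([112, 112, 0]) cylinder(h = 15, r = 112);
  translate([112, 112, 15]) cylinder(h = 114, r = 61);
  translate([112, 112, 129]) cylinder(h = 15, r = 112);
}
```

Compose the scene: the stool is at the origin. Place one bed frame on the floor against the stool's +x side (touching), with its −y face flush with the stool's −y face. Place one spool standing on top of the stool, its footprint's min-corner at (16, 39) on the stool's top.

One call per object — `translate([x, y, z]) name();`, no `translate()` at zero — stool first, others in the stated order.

stool();
translate([277, 0, 0]) bed_frame();
translate([16, 39, 436]) spool();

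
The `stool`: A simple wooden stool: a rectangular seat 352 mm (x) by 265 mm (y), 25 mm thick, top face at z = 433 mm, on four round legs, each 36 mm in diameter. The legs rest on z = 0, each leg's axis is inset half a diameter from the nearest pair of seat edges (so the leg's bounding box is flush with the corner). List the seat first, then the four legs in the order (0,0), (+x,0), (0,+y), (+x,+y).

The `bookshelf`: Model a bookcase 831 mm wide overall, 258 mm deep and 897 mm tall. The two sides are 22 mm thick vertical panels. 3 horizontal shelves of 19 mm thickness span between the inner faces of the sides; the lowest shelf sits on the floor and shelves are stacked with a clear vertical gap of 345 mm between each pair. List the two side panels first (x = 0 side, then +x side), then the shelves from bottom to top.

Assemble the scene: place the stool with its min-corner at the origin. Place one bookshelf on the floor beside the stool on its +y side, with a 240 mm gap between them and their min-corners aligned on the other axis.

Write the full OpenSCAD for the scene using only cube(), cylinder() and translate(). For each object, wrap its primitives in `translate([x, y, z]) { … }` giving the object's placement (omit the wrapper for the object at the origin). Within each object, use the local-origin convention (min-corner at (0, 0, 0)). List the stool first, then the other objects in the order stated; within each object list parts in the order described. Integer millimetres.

translate([0, 0, 408]) cube([352, 265, 25]);
translate([18, 18, 0]) cylinder(h = 408, r = 18);
translate([334, 18, 0]) cylinder(h = 408, r = 18);
translate([18, 247, 0]) cylinder(h = 408, r = 18);
translate([334, 247, 0]) cylinder(h = 408, r = 18);
translate([0, 505, 0]) {
  cube([22, 258, 897]);
  translate([809, 0, 0]) cube([22, 258, 897]);
  translate([22, 0, 0]) cube([787, 258, 19]);
  translate([22, 0, 364]) cube([787, 258, 19]);
  translate([22, 0, 728]) cube([787, 258, 19]);
}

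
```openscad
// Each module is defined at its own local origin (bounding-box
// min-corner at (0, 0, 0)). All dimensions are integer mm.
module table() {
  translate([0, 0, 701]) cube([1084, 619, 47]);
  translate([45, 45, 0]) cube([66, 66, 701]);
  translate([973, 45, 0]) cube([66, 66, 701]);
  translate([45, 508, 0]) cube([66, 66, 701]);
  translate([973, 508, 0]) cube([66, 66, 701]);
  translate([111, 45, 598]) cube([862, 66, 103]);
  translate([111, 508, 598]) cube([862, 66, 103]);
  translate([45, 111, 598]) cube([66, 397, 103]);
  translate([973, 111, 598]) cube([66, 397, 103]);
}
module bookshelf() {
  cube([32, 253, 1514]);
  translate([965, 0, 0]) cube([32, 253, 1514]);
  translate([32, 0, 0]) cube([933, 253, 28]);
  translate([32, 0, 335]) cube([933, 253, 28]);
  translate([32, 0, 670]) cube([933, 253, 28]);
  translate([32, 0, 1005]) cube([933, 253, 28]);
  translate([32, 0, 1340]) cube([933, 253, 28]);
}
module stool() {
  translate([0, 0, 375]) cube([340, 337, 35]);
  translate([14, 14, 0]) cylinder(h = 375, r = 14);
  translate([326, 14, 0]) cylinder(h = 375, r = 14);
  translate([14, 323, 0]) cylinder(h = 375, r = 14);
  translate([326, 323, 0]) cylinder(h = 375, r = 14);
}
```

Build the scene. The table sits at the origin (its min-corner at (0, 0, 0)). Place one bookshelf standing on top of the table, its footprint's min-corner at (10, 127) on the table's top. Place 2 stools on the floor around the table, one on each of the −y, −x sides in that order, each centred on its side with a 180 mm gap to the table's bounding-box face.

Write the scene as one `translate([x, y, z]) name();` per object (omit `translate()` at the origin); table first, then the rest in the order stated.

table();
translate([10, 127, 748]) bookshelf();
translate([372, -517, 0]) stool();
translate([-520, 141, 0]) stool();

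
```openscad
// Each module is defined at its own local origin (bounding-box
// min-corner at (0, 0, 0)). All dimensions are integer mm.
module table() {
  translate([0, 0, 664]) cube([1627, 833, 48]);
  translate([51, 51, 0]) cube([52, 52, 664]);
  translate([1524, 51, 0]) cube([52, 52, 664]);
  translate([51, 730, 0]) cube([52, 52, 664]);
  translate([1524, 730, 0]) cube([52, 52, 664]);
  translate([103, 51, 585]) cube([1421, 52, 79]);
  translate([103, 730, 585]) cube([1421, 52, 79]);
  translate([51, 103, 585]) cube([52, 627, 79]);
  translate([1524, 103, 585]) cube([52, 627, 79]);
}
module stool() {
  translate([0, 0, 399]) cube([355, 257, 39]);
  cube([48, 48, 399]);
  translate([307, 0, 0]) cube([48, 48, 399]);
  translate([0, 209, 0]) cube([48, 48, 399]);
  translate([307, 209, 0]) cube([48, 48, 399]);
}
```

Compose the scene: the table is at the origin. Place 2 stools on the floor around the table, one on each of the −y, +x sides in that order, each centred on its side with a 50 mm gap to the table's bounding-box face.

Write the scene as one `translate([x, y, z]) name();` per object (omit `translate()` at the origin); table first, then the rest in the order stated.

table();
translate([636, -307, 0]) stool();
translate([1677, 288, 0]) stool();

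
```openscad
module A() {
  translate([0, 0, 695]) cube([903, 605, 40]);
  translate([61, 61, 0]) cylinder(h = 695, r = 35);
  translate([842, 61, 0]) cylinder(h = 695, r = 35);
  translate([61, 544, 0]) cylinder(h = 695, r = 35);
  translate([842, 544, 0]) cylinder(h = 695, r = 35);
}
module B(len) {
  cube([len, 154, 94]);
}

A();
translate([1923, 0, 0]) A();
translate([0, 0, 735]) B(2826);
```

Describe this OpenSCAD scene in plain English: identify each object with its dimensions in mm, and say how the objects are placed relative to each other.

A is a rectangular dining table. The top is 903×605×40 mm with its upper surface at z = 735 mm. It stands on four round legs of 70 mm diameter, each leg's bounding box inset 26 mm from the nearest pair of top edges, running from the floor to the underside of the top.

B is a rectangular beam 2826 mm long (x), 154 mm deep (y), 94 mm thick (z).

The beam spans the tops of two tables placed 1020 mm apart, resting at z = 735 mm.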